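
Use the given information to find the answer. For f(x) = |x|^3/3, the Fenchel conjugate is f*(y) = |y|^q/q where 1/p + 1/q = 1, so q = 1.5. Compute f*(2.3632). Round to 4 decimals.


The conjugate exponent q satisfies 1/p + 1/q = 1.
p = 3, so q = 3/(3 - 1) = 1.5
|y|^q = 2.3632^1.5 = 3.6329
f*(2.3632) = 3.6329 / 1.5 = 2.4219


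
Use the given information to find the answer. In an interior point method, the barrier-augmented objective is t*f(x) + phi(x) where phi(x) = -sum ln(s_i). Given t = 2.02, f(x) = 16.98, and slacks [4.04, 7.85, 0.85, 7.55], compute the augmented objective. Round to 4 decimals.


Step 1: Compute log-barrier.
ln values: [1.3962, 2.0605, -0.1625, 2.0215]
phi = -(1.3962 + 2.0605 - 0.1625 + 2.0215) = -5.3158
Step 2: Compute augmented objective.
t*f(x) = 2.02*16.98 = 34.2996
Total = 34.2996 - 5.3158 = 28.9838


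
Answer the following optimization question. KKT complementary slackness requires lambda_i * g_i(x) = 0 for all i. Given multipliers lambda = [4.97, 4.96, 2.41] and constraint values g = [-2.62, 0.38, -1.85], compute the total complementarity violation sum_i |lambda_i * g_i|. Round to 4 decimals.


KKT complementary slackness check:
lambda_1 * g_1 = 4.97 * -2.62 = -13.0214
lambda_2 * g_2 = 4.96 * 0.38 = 1.8848
lambda_3 * g_3 = 2.41 * -1.85 = -4.4585
Total violation = 13.0214 + 1.8848 + 4.4585 = 19.3647


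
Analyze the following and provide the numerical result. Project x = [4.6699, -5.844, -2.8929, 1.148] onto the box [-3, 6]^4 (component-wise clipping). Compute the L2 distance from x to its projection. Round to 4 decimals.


Project each component onto [-3, 6].
clip(4.6699) = 4.6699, clip(-5.844) = -3.0, clip(-2.8929) = -2.8929, clip(1.148) = 1.148
Projection = [4.6699, -3.0, -2.8929, 1.148]
Squared diffs: [0.0, 8.0883, 0.0, 0.0]
Distance = sqrt(8.0883) = 2.844


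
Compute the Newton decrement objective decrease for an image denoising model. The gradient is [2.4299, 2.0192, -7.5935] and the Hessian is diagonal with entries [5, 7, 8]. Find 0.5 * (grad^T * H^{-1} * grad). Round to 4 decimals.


Step 1: H is diagonal, so H^(-1) * g = [0.486, 0.2885, -0.9492].
Step 2: g^T H^(-1) g = sum_i g_i^2 / H_ii
  = (2.4299)^2/5 + (2.0192)^2/7 + (-7.5935)^2/8
  = 1.1809 + 0.5825 + 7.2077 = 8.971
Step 3: Objective decrease = 0.5 * g^T H^(-1) g = 4.4855


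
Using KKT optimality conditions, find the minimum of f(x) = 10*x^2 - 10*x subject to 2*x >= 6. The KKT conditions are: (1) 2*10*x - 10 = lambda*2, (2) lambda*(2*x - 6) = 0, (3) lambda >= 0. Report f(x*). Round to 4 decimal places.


Step 1: Try lambda = 0 (constraint inactive).
x_unc = 10/(2*10) = 0.5
Check: 2*0.5 = 1.0 < 6 -- violated!
Step 2: Constraint must be active: 2*x = 6
x* = 6/2 = 3.0
lambda = (2*10*3.0 - 10)/2 = 25.0
Step 3: Compute optimal value.
f(x*) = 10*3.0^2 - 10*3.0 = 60.0


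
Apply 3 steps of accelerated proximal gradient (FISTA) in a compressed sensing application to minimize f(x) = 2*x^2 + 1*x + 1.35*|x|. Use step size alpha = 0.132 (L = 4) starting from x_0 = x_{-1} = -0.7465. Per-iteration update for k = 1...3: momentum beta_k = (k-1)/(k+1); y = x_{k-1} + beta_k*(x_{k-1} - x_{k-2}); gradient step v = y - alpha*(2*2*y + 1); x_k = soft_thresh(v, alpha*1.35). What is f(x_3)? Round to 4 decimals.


FISTA on f(x) = 2*x^2 + 1*x + 1.35*|x|
L = 4, alpha = 0.132
Iteration 1: beta = 0.0, y = -0.7465 + 0.0*(-0.7465 + 0.7465) = -0.7465
  grad(y) = -1.986, v = y - alpha*grad = -0.4843
  prox(v) = soft_thresh(-0.4843, 0.1782) = -0.3061
Iteration 2: beta = 0.3333, y = -0.3061 + 0.3333*(-0.3061 + 0.7465) = -0.1594
  grad(y) = 0.3625, v = y - alpha*grad = -0.2072
  prox(v) = soft_thresh(-0.2072, 0.1782) = -0.029
Iteration 3: beta = 0.5, y = -0.029 + 0.5*(-0.029 + 0.3061) = 0.1095
  grad(y) = 1.4382, v = y - alpha*grad = -0.0803
  prox(v) = soft_thresh(-0.0803, 0.1782) = 0.0
f(x_3) = 2*0.0^2 + 1*0.0 + 1.35*|0.0| = 0.0


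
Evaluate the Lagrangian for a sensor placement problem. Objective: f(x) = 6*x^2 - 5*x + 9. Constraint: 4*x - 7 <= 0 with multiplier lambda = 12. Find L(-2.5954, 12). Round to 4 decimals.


Step 1: Evaluate f(x).
f(-2.5954) = 6*(-2.5954)^2 - 5*(-2.5954) + 9 = 62.3936
Step 2: Evaluate g(x).
g(-2.5954) = 4*-2.5954 - 7 = -17.3816
Step 3: Compute Lagrangian.
L = 62.3936 + 12*-17.3816 = -146.1856


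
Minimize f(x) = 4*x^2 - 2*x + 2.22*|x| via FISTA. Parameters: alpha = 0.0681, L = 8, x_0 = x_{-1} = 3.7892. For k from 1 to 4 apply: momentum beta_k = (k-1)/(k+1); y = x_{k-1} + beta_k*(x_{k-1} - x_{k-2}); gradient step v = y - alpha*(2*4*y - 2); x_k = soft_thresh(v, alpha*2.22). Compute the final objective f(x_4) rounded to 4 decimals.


FISTA on f(x) = 4*x^2 - 2*x + 2.22*|x|
L = 8, alpha = 0.0681
Iteration 1: beta = 0.0, y = 3.7892 + 0.0*(3.7892 - 3.7892) = 3.7892
  grad(y) = 28.3136, v = y - alpha*grad = 1.861
  prox(v) = soft_thresh(1.861, 0.1512) = 1.7099
Iteration 2: beta = 0.3333, y = 1.7099 + 0.3333*(1.7099 - 3.7892) = 1.0167
  grad(y) = 6.134, v = y - alpha*grad = 0.599
  prox(v) = soft_thresh(0.599, 0.1512) = 0.4478
Iteration 3: beta = 0.5, y = 0.4478 + 0.5*(0.4478 - 1.7099) = -0.1832
  grad(y) = -3.4653, v = y - alpha*grad = 0.0528
  prox(v) = soft_thresh(0.0528, 0.1512) = 0.0
Iteration 4: beta = 0.6, y = 0.0 + 0.6*(0.0 - 0.4478) = -0.2687
  grad(y) = -4.1496, v = y - alpha*grad = 0.0139
  prox(v) = soft_thresh(0.0139, 0.1512) = 0.0
f(x_4) = 4*0.0^2 - 2*0.0 + 2.22*|0.0| = 0.0


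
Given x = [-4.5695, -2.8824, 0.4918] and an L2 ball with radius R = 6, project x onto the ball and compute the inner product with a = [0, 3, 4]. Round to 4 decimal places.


Step 1: Compute ||x|| (intermediates to 6 decimals).
||x|| = sqrt((-4.5695)^2 + (-2.8824)^2 + 0.4918^2) = 5.424982
Step 2: Project.
Since ||x|| <= R, proj = x (no scaling needed).
proj(x) = [-4.5695, -2.8824, 0.4918]
Step 3: Dot product.
a^T * proj(x) = 0*(-4.5695) + 3*(-2.8824) + 4*0.4918 = -6.68


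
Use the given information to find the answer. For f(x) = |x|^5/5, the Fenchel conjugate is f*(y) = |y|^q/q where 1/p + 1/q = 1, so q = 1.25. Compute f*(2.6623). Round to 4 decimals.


The conjugate exponent q satisfies 1/p + 1/q = 1.
p = 5, so q = 5/(5 - 1) = 1.25
|y|^q = 2.6623^1.25 = 3.4007
f*(2.6623) = 3.4007 / 1.25 = 2.7206


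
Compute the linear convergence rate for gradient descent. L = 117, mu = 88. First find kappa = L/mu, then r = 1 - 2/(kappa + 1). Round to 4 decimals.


Step 1: Compute the condition number.
kappa = L/mu = 117/88 = 1.3295
Step 2: Compute the convergence rate.
r = 1 - 2/(kappa + 1) = 1 - 2*mu/(L + mu) = (L - mu)/(L + mu) = 29/205 = 0.1415


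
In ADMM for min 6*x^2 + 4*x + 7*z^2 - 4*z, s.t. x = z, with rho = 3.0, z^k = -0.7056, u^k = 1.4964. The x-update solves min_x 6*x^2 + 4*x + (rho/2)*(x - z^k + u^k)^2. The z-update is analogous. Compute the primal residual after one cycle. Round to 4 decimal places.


ADMM iteration with rho = 3.0, z^k = -0.7056, u^k = 1.4964
Step 1: x-update.
Minimize 6*x^2 + 4*x + (3.0/2)*(x + 0.7056 + 1.4964)^2
FOC: (2*6 + 3.0)*x = -4 + 3.0*(-0.7056 - 1.4964)
x^{k+1} = -0.7071
Step 2: z-update.
Minimize 7*z^2 - 4*z + (3.0/2)*(-0.7071 - z + 1.4964)^2
FOC: (2*7 + 3.0)*z = 4 + 3.0*(-0.7071 + 1.4964)
z^{k+1} = 0.3746
Step 3: u-update.
u^{k+1} = 1.4964 - 0.7071 - 0.3746 = 0.4147
Step 4: Primal residual = |-0.7071 - 0.3746| = 1.0817


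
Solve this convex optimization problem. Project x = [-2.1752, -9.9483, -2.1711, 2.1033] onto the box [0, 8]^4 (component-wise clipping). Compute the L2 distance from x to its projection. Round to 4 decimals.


Project each component onto [0, 8].
clip(-2.1752) = 0.0, clip(-9.9483) = 0.0, clip(-2.1711) = 0.0, clip(2.1033) = 2.1033
Projection = [0.0, 0.0, 0.0, 2.1033]
Squared diffs: [4.7315, 98.9687, 4.7137, 0.0]
Distance = sqrt(108.4139) = 10.4122


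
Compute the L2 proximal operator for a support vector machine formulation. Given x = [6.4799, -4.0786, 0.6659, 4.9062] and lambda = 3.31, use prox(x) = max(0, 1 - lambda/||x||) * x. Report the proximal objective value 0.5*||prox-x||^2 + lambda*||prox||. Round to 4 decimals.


Step 1: Compute ||x||.
||x|| = 9.118
Step 2: Compute scaling factor.
scale = max(0, 1 - 3.31/9.118) = 0.637
Step 3: prox(x) = [4.1276, -2.598, 0.4242, 3.1252]
||prox(x)|| = 5.808
Step 4: Proximal objective.
0.5*||prox-x||^2 = 5.4781
lambda*||prox|| = 19.2245
Total = 24.7026


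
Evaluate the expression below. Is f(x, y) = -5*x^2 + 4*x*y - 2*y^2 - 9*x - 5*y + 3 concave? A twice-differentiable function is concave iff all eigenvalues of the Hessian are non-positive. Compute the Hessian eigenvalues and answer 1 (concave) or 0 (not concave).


The Hessian of f(x,y) = -5*x^2 + 4*x*y - 2*y^2 - 9*x - 5*y + 3 is:
H = [[-10, 4], [4, -4]]
Trace = -10 - 4 = -14
Determinant = -10*-4 - (4)^2 = 24
Discriminant = (-14)^2 - 4*24 = 100.0
Eigenvalues: lambda_1 = -12.0, lambda_2 = -2.0
The function is concave.

1


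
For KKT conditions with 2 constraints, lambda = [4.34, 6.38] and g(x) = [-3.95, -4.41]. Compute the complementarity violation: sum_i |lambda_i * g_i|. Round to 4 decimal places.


KKT complementary slackness check:
lambda_1 * g_1 = 4.34 * -3.95 = -17.143
lambda_2 * g_2 = 6.38 * -4.41 = -28.1358
Total violation = 17.143 + 28.1358 = 45.2788


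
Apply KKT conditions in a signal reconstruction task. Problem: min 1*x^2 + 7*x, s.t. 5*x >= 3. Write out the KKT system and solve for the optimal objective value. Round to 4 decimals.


Step 1: Try lambda = 0 (constraint inactive).
x_unc = -7/(2*1) = -3.5
Check: 5*-3.5 = -17.5 < 3 -- violated!
Step 2: Constraint must be active: 5*x = 3
x* = 3/5 = 0.6
lambda = (2*1*0.6 + 7)/5 = 1.64
Step 3: Compute optimal value.
f(x*) = 1*0.6^2 + 7*0.6 = 4.56


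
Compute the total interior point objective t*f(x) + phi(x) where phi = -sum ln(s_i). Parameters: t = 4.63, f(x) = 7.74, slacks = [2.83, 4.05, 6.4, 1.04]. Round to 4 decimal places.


Step 1: Compute log-barrier.
ln values: [1.0403, 1.3987, 1.8563, 0.0392]
phi = -(1.0403 + 1.3987 + 1.8563 + 0.0392) = -4.3345
Step 2: Compute augmented objective.
t*f(x) = 4.63*7.74 = 35.8362
Total = 35.8362 - 4.3345 = 31.5017


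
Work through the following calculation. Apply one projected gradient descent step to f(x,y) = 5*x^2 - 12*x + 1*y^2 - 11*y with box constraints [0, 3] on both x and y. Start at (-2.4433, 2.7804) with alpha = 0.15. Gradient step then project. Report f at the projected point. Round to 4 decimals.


Step 1: Compute gradient at (-2.4433, 2.7804).
grad_x = 2*5*-2.4433 - 12 = -36.433
grad_y = 2*1*2.7804 - 11 = -5.4392
Step 2: Gradient step.
x_raw = -2.4433 - 0.15*-36.433 = 3.0217
y_raw = 2.7804 - 0.15*-5.4392 = 3.5963
Step 3: Project onto [0, 3].
x_proj = clip(3.0217) = 3.0
y_proj = clip(3.5963) = 3.0
Step 4: Evaluate f.
f(3.0, 3.0) = -15.0


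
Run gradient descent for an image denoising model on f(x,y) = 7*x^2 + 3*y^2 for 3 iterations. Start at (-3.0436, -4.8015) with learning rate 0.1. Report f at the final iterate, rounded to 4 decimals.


Gradient descent on f(x,y) = 7*x^2 + 3*y^2.
Starting point: (-3.0436, -4.8015), alpha = 0.1
Step 1: grad_x = 2*7*-3.0436 = -42.6104, grad_y = 2*3*-4.8015 = -28.809
  x_1 = -3.0436 - 0.1*-42.6104 = 1.2174
  y_1 = -4.8015 - 0.1*-28.809 = -1.9206
Step 2: grad_x = 2*7*1.2174 = 17.0442, grad_y = 2*3*-1.9206 = -11.5236
  x_2 = 1.2174 - 0.1*17.0442 = -0.487
  y_2 = -1.9206 - 0.1*-11.5236 = -0.7682
Step 3: grad_x = 2*7*-0.487 = -6.8177, grad_y = 2*3*-0.7682 = -4.6094
  x_3 = -0.487 - 0.1*-6.8177 = 0.1948
  y_3 = -0.7682 - 0.1*-4.6094 = -0.3073
f(0.1948, -0.3073) = 7*0.1948^2 + 3*(-0.3073)^2 = 0.5489


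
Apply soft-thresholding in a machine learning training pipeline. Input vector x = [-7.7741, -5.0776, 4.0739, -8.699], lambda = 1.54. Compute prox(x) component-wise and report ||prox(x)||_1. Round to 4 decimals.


Soft-thresholding with lambda = 1.54:
prox(-7.7741) = sign(-7.7741)*max(|-7.7741| - 1.54, 0) = -6.2341
prox(-5.0776) = sign(-5.0776)*max(|-5.0776| - 1.54, 0) = -3.5376
prox(4.0739) = sign(4.0739)*max(|4.0739| - 1.54, 0) = 2.5339
prox(-8.699) = sign(-8.699)*max(|-8.699| - 1.54, 0) = -7.159
prox(x) = [-6.2341, -3.5376, 2.5339, -7.159]
||prox(x)||_1 = 6.2341 + 3.5376 + 2.5339 + 7.159 = 19.4646


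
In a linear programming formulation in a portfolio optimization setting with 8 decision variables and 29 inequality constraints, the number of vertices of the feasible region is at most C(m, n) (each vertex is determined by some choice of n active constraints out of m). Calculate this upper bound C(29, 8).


Each vertex corresponds to some choice of n active constraints out of m, so the number of vertices is at most C(m, n) = m! / (n!(m-n)!).
m = 29, n = 8
Numerator: 29 * 28 * 27 * 26 * 25 * 24 * 23 * 22
Denominator: 8! = 40320
C(29, 8) = 4292145


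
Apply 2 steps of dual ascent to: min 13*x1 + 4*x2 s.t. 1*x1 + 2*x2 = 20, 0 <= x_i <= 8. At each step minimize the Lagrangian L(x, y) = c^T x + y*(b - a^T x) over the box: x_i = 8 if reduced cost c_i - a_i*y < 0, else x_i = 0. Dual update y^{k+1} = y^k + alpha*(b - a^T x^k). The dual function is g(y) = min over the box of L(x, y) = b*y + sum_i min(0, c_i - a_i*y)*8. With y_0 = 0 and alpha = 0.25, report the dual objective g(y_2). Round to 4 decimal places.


Dual ascent for LP: min 13*x1 + 4*x2, 1*x1 + 2*x2 = 20, 0 <= x_i <= 8
Step 1: y^k = 0.0, reduced costs: (13.0, 4.0)
  x^k = (0.0, 0.0), subgradient = b - a^T x = 20.0
  y^{k+1} = 0.0 + 0.25*20.0 = 5.0
Step 2: y^k = 5.0, reduced costs: (8.0, -6.0)
  x^k = (0.0, 8.0), subgradient = b - a^T x = 4.0
  y^{k+1} = 5.0 + 0.25*4.0 = 6.0
Dual objective at y_2 = 6.0: reduced costs (7.0, -8.0), box minimizer x = (0.0, 8.0)
g(y_2) = b*y + (c1 - a1*y)*x1 + (c2 - a2*y)*x2 = 20*6.0 + 7.0*0.0 + (-8.0)*8.0 = 120.0 + 0.0 - 64.0 = 56.0


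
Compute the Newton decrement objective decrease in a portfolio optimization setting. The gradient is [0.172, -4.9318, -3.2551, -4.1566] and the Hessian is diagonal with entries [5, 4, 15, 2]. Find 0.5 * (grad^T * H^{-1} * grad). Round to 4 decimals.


Step 1: H is diagonal, so H^(-1) * g = [0.0344, -1.233, -0.217, -2.0783].
Step 2: g^T H^(-1) g = sum_i g_i^2 / H_ii
  = (0.172)^2/5 + (-4.9318)^2/4 + (-3.2551)^2/15 + (-4.1566)^2/2
  = 0.0059 + 6.0807 + 0.7064 + 8.6387 = 15.4316
Step 3: Objective decrease = 0.5 * g^T H^(-1) g = 7.7158


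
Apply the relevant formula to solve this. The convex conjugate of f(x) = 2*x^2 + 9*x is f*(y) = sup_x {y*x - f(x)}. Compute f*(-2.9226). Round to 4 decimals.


f*(y) = sup_x {y*x - a*x^2 - b*x} = sup_x {(y-b)*x - a*x^2}
FOC: (y - b) - 2a*x = 0 => x* = (y - b)/(2a)
x* = (-2.9226 - 9)/(2*2) = -2.9807
f*(-2.9226) = (y-b)^2/(4a) = (-2.9226 - 9)^2/(4*2)
= 142.1484/8 = 17.7685


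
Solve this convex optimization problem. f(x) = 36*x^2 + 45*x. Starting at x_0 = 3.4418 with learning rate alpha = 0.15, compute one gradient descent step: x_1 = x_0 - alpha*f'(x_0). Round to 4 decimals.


We compute the gradient at x_0 and apply the update.
f'(x) = 72*x + 45
f'(3.4418) = 72*3.4418 + 45 = 292.8096
x_1 = 3.4418 - 0.15*292.8096 = -40.4796


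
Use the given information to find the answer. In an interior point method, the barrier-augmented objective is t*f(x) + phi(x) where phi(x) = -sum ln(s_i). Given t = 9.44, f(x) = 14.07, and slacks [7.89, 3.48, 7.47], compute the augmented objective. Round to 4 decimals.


Step 1: Compute log-barrier.
ln values: [2.0656, 1.247, 2.0109]
phi = -(2.0656 + 1.247 + 2.0109) = -5.3235
Step 2: Compute augmented objective.
t*f(x) = 9.44*14.07 = 132.8208
Total = 132.8208 - 5.3235 = 127.4973


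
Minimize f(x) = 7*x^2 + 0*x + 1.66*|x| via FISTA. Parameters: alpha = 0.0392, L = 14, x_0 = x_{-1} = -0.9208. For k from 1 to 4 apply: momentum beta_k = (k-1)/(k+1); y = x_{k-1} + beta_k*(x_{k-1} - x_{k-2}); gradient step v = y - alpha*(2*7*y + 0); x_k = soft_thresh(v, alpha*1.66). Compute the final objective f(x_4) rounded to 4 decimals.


FISTA on f(x) = 7*x^2 + 0*x + 1.66*|x|
L = 14, alpha = 0.0392
Iteration 1: beta = 0.0, y = -0.9208 + 0.0*(-0.9208 + 0.9208) = -0.9208
  grad(y) = -12.8912, v = y - alpha*grad = -0.4155
  prox(v) = soft_thresh(-0.4155, 0.0651) = -0.3504
Iteration 2: beta = 0.3333, y = -0.3504 + 0.3333*(-0.3504 + 0.9208) = -0.1603
  grad(y) = -2.2436, v = y - alpha*grad = -0.0723
  prox(v) = soft_thresh(-0.0723, 0.0651) = -0.0072
Iteration 3: beta = 0.5, y = -0.0072 + 0.5*(-0.0072 + 0.3504) = 0.1643
  grad(y) = 2.3008, v = y - alpha*grad = 0.0742
  prox(v) = soft_thresh(0.0742, 0.0651) = 0.0091
Iteration 4: beta = 0.6, y = 0.0091 + 0.6*(0.0091 + 0.0072) = 0.0189
  grad(y) = 0.2642, v = y - alpha*grad = 0.0085
  prox(v) = soft_thresh(0.0085, 0.0651) = 0.0
f(x_4) = 7*0.0^2 + 0*0.0 + 1.66*|0.0| = 0.0


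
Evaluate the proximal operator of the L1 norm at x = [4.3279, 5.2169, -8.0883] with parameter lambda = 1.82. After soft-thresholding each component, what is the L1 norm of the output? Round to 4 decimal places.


Soft-thresholding with lambda = 1.82:
prox(4.3279) = sign(4.3279)*max(|4.3279| - 1.82, 0) = 2.5079
prox(5.2169) = sign(5.2169)*max(|5.2169| - 1.82, 0) = 3.3969
prox(-8.0883) = sign(-8.0883)*max(|-8.0883| - 1.82, 0) = -6.2683
prox(x) = [2.5079, 3.3969, -6.2683]
||prox(x)||_1 = 2.5079 + 3.3969 + 6.2683 = 12.1731


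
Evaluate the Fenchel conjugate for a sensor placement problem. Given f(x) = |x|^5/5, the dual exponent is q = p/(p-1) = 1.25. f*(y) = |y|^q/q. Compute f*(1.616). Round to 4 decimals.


The conjugate exponent q satisfies 1/p + 1/q = 1.
p = 5, so q = 5/(5 - 1) = 1.25
|y|^q = 1.616^1.25 = 1.822
f*(1.616) = 1.822 / 1.25 = 1.4576


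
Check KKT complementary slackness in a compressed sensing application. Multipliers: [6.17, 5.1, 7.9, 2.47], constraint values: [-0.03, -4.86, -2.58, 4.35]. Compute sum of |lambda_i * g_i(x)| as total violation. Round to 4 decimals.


KKT complementary slackness check:
lambda_1 * g_1 = 6.17 * -0.03 = -0.1851
lambda_2 * g_2 = 5.1 * -4.86 = -24.786
lambda_3 * g_3 = 7.9 * -2.58 = -20.382
lambda_4 * g_4 = 2.47 * 4.35 = 10.7445
Total violation = 0.1851 + 24.786 + 20.382 + 10.7445 = 56.0976


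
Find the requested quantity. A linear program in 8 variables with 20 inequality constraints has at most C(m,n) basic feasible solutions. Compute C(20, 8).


Each vertex corresponds to some choice of n active constraints out of m, so the number of vertices is at most C(m, n) = m! / (n!(m-n)!).
m = 20, n = 8
Numerator: 20 * 19 * 18 * 17 * 16 * 15 * 14 * 13
Denominator: 8! = 40320
C(20, 8) = 125970


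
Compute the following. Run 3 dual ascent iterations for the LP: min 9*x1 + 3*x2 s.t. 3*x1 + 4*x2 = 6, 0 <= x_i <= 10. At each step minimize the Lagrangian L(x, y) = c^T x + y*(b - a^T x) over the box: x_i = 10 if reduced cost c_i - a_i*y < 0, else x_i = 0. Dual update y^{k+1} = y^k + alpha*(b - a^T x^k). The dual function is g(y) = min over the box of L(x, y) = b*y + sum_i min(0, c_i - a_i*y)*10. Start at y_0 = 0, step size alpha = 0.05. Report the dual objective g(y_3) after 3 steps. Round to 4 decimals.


Dual ascent for LP: min 9*x1 + 3*x2, 3*x1 + 4*x2 = 6, 0 <= x_i <= 10
Step 1: y^k = 0.0, reduced costs: (9.0, 3.0)
  x^k = (0.0, 0.0), subgradient = b - a^T x = 6.0
  y^{k+1} = 0.0 + 0.05*6.0 = 0.3
Step 2: y^k = 0.3, reduced costs: (8.1, 1.8)
  x^k = (0.0, 0.0), subgradient = b - a^T x = 6.0
  y^{k+1} = 0.3 + 0.05*6.0 = 0.6
Step 3: y^k = 0.6, reduced costs: (7.2, 0.6)
  x^k = (0.0, 0.0), subgradient = b - a^T x = 6.0
  y^{k+1} = 0.6 + 0.05*6.0 = 0.9
Dual objective at y_3 = 0.9: reduced costs (6.3, -0.6), box minimizer x = (0.0, 10.0)
g(y_3) = b*y + (c1 - a1*y)*x1 + (c2 - a2*y)*x2 = 6*0.9 + 6.3*0.0 + (-0.6)*10.0 = 5.4 + 0.0 - 6.0 = -0.6


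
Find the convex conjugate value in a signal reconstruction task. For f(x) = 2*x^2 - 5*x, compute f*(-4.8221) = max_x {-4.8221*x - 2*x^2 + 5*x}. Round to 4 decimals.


f*(y) = sup_x {y*x - a*x^2 - b*x} = sup_x {(y-b)*x - a*x^2}
FOC: (y - b) - 2a*x = 0 => x* = (y - b)/(2a)
x* = (-4.8221 + 5)/(2*2) = 0.0445
f*(-4.8221) = (y-b)^2/(4a) = (-4.8221 + 5)^2/(4*2)
= 0.0316/8 = 0.004


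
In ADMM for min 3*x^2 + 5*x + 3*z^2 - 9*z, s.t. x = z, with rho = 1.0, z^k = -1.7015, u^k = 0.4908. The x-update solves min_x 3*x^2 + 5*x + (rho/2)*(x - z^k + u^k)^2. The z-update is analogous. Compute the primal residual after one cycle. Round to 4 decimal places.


ADMM iteration with rho = 1.0, z^k = -1.7015, u^k = 0.4908
Step 1: x-update.
Minimize 3*x^2 + 5*x + (1.0/2)*(x + 1.7015 + 0.4908)^2
FOC: (2*3 + 1.0)*x = -5 + 1.0*(-1.7015 - 0.4908)
x^{k+1} = -1.0275
Step 2: z-update.
Minimize 3*z^2 - 9*z + (1.0/2)*(-1.0275 - z + 0.4908)^2
FOC: (2*3 + 1.0)*z = 9 + 1.0*(-1.0275 + 0.4908)
z^{k+1} = 1.209
Step 3: u-update.
u^{k+1} = 0.4908 - 1.0275 - 1.209 = -1.7457
Step 4: Primal residual = |-1.0275 - 1.209| = 2.2365


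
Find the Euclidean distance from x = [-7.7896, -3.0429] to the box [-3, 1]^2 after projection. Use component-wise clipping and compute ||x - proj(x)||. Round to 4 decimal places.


Project each component onto [-3, 1].
clip(-7.7896) = -3.0, clip(-3.0429) = -3.0
Projection = [-3.0, -3.0]
Squared diffs: [22.9403, 0.0018]
Distance = sqrt(22.9421) = 4.7898


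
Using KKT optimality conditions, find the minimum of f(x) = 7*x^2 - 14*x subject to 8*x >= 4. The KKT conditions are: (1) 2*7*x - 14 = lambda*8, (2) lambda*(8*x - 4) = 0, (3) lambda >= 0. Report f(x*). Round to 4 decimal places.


Step 1: Try lambda = 0 (constraint inactive).
Stationarity: 2*7*x - 14 = 0
x* = 14/(2*7) = 1.0
Check constraint: 8*1.0 = 8.0 >= 4 -- satisfied.
Step 2: Compute optimal value.
f(x*) = 7*1.0^2 - 14*1.0 = -7.0


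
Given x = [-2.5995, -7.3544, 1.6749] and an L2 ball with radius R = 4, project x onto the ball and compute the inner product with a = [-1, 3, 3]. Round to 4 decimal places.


Step 1: Compute ||x|| (intermediates to 6 decimals).
||x|| = sqrt((-2.5995)^2 + (-7.3544)^2 + 1.6749^2) = 7.978088
Step 2: Project.
Since ||x|| > R, scale = R/||x|| = 4/7.978088 = 0.501373, proj(x) = scale * x
proj(x) = [-1.303319, -3.687298, 0.83975]
Step 3: Dot product.
a^T * proj(x) = -1*(-1.303319) + 3*(-3.687298) + 3*0.83975 = -7.2393


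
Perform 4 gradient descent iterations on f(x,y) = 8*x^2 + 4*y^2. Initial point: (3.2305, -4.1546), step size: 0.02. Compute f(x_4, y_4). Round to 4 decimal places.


Gradient descent on f(x,y) = 8*x^2 + 4*y^2.
Starting point: (3.2305, -4.1546), alpha = 0.02
Step 1: grad_x = 2*8*3.2305 = 51.688, grad_y = 2*4*-4.1546 = -33.2368
  x_1 = 3.2305 - 0.02*51.688 = 2.1967
  y_1 = -4.1546 - 0.02*-33.2368 = -3.4899
Step 2: grad_x = 2*8*2.1967 = 35.1478, grad_y = 2*4*-3.4899 = -27.9189
  x_2 = 2.1967 - 0.02*35.1478 = 1.4938
  y_2 = -3.4899 - 0.02*-27.9189 = -2.9315
Step 3: grad_x = 2*8*1.4938 = 23.9005, grad_y = 2*4*-2.9315 = -23.4519
  x_3 = 1.4938 - 0.02*23.9005 = 1.0158
  y_3 = -2.9315 - 0.02*-23.4519 = -2.4624
Step 4: grad_x = 2*8*1.0158 = 16.2524, grad_y = 2*4*-2.4624 = -19.6996
  x_4 = 1.0158 - 0.02*16.2524 = 0.6907
  y_4 = -2.4624 - 0.02*-19.6996 = -2.0685
f(0.6907, -2.0685) = 8*0.6907^2 + 4*(-2.0685)^2 = 20.9309


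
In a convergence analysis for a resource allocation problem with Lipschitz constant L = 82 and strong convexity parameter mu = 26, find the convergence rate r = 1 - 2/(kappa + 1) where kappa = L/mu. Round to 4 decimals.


Step 1: Compute the condition number.
kappa = L/mu = 82/26 = 3.1538
Step 2: Compute the convergence rate.
r = 1 - 2/(kappa + 1) = 1 - 2*mu/(L + mu) = (L - mu)/(L + mu) = 56/108 = 0.5185


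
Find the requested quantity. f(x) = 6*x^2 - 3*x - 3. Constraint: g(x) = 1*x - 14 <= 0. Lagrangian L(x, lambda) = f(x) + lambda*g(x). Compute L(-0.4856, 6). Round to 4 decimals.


Step 1: Evaluate f(x).
f(-0.4856) = 6*(-0.4856)^2 - 3*(-0.4856) - 3 = -0.1284
Step 2: Evaluate g(x).
g(-0.4856) = 1*-0.4856 - 14 = -14.4856
Step 3: Compute Lagrangian.
L = -0.1284 + 6*-14.4856 = -87.042


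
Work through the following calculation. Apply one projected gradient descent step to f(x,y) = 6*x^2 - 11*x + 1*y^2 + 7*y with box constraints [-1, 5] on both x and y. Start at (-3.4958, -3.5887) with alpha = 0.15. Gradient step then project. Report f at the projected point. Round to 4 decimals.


Step 1: Compute gradient at (-3.4958, -3.5887).
grad_x = 2*6*-3.4958 - 11 = -52.9496
grad_y = 2*1*-3.5887 + 7 = -0.1774
Step 2: Gradient step.
x_raw = -3.4958 - 0.15*-52.9496 = 4.4466
y_raw = -3.5887 - 0.15*-0.1774 = -3.5621
Step 3: Project onto [-1, 5].
x_proj = clip(4.4466) = 4.4466
y_proj = clip(-3.5621) = -1.0
Step 4: Evaluate f.
f(4.4466, -1.0) = 63.7226


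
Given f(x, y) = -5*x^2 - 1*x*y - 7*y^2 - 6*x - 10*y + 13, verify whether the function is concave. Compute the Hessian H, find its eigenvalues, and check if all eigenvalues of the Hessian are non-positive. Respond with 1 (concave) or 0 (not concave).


The Hessian of f(x,y) = -5*x^2 - 1*x*y - 7*y^2 - 6*x - 10*y + 13 is:
H = [[-10, -1], [-1, -14]]
Trace = -10 - 14 = -24
Determinant = -10*-14 - (-1)^2 = 139
Discriminant = (-24)^2 - 4*139 = 20.0
Eigenvalues: lambda_1 = -14.2361, lambda_2 = -9.7639
The function is concave.

1


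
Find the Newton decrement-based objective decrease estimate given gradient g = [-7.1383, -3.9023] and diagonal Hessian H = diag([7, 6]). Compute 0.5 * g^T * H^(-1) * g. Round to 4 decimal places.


Step 1: H is diagonal, so H^(-1) * g = [-1.0198, -0.6504].
Step 2: g^T H^(-1) g = sum_i g_i^2 / H_ii
  = (-7.1383)^2/7 + (-3.9023)^2/6
  = 7.2793 + 2.538 = 9.8173
Step 3: Objective decrease = 0.5 * g^T H^(-1) g = 4.9087


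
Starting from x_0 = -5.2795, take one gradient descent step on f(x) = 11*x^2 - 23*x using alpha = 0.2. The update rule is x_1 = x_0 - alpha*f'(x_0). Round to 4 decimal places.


We compute the gradient at x_0 and apply the update.
f'(x) = 22*x - 23
f'(-5.2795) = 22*-5.2795 - 23 = -139.149
x_1 = -5.2795 - 0.2*-139.149 = 22.5503


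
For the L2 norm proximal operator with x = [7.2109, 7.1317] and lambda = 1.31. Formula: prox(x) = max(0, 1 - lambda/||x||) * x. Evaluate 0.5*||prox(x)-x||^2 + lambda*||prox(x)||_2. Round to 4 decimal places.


Step 1: Compute ||x||.
||x|| = 10.1419
Step 2: Compute scaling factor.
scale = max(0, 1 - 1.31/10.1419) = 0.8708
Step 3: prox(x) = [6.2795, 6.2105]
||prox(x)|| = 8.8319
Step 4: Proximal objective.
0.5*||prox-x||^2 = 0.8581
lambda*||prox|| = 11.5698
Total = 12.4278


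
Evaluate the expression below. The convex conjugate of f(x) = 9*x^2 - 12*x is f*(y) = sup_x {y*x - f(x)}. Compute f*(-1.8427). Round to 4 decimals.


f*(y) = sup_x {y*x - a*x^2 - b*x} = sup_x {(y-b)*x - a*x^2}
FOC: (y - b) - 2a*x = 0 => x* = (y - b)/(2a)
x* = (-1.8427 + 12)/(2*9) = 0.5643
f*(-1.8427) = (y-b)^2/(4a) = (-1.8427 + 12)^2/(4*9)
= 103.1707/36 = 2.8659


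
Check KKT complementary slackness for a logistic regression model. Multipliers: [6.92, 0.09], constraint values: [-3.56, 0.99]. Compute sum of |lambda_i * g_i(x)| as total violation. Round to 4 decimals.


KKT complementary slackness check:
lambda_1 * g_1 = 6.92 * -3.56 = -24.6352
lambda_2 * g_2 = 0.09 * 0.99 = 0.0891
Total violation = 24.6352 + 0.0891 = 24.7243


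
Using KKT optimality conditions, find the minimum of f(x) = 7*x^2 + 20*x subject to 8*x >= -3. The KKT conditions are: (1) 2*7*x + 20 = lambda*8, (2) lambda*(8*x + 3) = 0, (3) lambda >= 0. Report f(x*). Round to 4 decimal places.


Step 1: Try lambda = 0 (constraint inactive).
x_unc = -20/(2*7) = -1.4286
Check: 8*-1.4286 = -11.4288 < -3 -- violated!
Step 2: Constraint must be active: 8*x = -3
x* = -3/8 = -0.375
lambda = (2*7*(-0.375) + 20)/8 = 1.8438
Step 3: Compute optimal value.
f(x*) = 7*(-0.375)^2 + 20*(-0.375) = -6.5156


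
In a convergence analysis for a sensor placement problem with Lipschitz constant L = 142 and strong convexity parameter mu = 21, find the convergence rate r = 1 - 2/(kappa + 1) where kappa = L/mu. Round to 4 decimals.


Step 1: Compute the condition number.
kappa = L/mu = 142/21 = 6.7619
Step 2: Compute the convergence rate.
r = 1 - 2/(kappa + 1) = 1 - 2*mu/(L + mu) = (L - mu)/(L + mu) = 121/163 = 0.7423


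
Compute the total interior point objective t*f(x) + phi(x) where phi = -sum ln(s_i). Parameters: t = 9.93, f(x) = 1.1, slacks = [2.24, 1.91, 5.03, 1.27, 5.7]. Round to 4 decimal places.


Step 1: Compute log-barrier.
ln values: [0.8065, 0.6471, 1.6154, 0.239, 1.7405]
phi = -(0.8065 + 0.6471 + 1.6154 + 0.239 + 1.7405) = -5.0485
Step 2: Compute augmented objective.
t*f(x) = 9.93*1.1 = 10.923
Total = 10.923 - 5.0485 = 5.8745


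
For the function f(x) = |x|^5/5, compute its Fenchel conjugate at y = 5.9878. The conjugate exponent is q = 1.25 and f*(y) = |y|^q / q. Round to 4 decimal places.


The conjugate exponent q satisfies 1/p + 1/q = 1.
p = 5, so q = 5/(5 - 1) = 1.25
|y|^q = 5.9878^1.25 = 9.3666
f*(5.9878) = 9.3666 / 1.25 = 7.4933


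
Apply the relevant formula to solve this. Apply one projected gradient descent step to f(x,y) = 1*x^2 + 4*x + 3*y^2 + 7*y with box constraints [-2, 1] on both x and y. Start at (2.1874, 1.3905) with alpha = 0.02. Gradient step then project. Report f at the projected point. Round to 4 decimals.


Step 1: Compute gradient at (2.1874, 1.3905).
grad_x = 2*1*2.1874 + 4 = 8.3748
grad_y = 2*3*1.3905 + 7 = 15.343
Step 2: Gradient step.
x_raw = 2.1874 - 0.02*8.3748 = 2.0199
y_raw = 1.3905 - 0.02*15.343 = 1.0836
Step 3: Project onto [-2, 1].
x_proj = clip(2.0199) = 1.0
y_proj = clip(1.0836) = 1.0
Step 4: Evaluate f.
f(1.0, 1.0) = 15.0


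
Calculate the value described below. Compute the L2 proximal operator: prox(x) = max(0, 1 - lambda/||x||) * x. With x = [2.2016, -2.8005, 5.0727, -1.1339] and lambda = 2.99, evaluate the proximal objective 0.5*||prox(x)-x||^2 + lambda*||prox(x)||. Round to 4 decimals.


Step 1: Compute ||x||.
||x|| = 6.3014
Step 2: Compute scaling factor.
scale = max(0, 1 - 2.99/6.3014) = 0.5255
Step 3: prox(x) = [1.1569, -1.4717, 2.6657, -0.5959]
||prox(x)|| = 3.3114
Step 4: Proximal objective.
0.5*||prox-x||^2 = 4.4701
lambda*||prox|| = 9.9011
Total = 14.3712


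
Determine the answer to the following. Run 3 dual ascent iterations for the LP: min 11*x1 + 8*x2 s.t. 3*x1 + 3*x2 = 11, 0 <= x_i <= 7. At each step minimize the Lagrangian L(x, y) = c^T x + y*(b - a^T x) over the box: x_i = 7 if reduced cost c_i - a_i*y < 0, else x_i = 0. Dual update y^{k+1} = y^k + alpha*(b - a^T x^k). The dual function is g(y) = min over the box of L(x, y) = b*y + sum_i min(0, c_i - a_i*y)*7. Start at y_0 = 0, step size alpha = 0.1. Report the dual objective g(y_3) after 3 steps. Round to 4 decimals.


Dual ascent for LP: min 11*x1 + 8*x2, 3*x1 + 3*x2 = 11, 0 <= x_i <= 7
Step 1: y^k = 0.0, reduced costs: (11.0, 8.0)
  x^k = (0.0, 0.0), subgradient = b - a^T x = 11.0
  y^{k+1} = 0.0 + 0.1*11.0 = 1.1
Step 2: y^k = 1.1, reduced costs: (7.7, 4.7)
  x^k = (0.0, 0.0), subgradient = b - a^T x = 11.0
  y^{k+1} = 1.1 + 0.1*11.0 = 2.2
Step 3: y^k = 2.2, reduced costs: (4.4, 1.4)
  x^k = (0.0, 0.0), subgradient = b - a^T x = 11.0
  y^{k+1} = 2.2 + 0.1*11.0 = 3.3
Dual objective at y_3 = 3.3: reduced costs (1.1, -1.9), box minimizer x = (0.0, 7.0)
g(y_3) = b*y + (c1 - a1*y)*x1 + (c2 - a2*y)*x2 = 11*3.3 + 1.1*0.0 + (-1.9)*7.0 = 36.3 + 0.0 - 13.3 = 23.0


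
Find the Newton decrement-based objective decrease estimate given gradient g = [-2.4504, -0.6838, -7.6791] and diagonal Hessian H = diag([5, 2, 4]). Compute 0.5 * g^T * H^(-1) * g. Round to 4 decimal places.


Step 1: H is diagonal, so H^(-1) * g = [-0.4901, -0.3419, -1.9198].
Step 2: g^T H^(-1) g = sum_i g_i^2 / H_ii
  = (-2.4504)^2/5 + (-0.6838)^2/2 + (-7.6791)^2/4
  = 1.2009 + 0.2338 + 14.7421 = 16.1768
Step 3: Objective decrease = 0.5 * g^T H^(-1) g = 8.0884


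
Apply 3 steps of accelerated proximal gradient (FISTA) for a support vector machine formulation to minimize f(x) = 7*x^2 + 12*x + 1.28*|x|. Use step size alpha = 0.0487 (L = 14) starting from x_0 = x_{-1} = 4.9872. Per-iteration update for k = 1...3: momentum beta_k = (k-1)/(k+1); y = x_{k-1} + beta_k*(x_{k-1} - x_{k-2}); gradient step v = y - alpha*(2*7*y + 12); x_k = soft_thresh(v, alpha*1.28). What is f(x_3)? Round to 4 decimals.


FISTA on f(x) = 7*x^2 + 12*x + 1.28*|x|
L = 14, alpha = 0.0487
Iteration 1: beta = 0.0, y = 4.9872 + 0.0*(4.9872 - 4.9872) = 4.9872
  grad(y) = 81.8208, v = y - alpha*grad = 1.0025
  prox(v) = soft_thresh(1.0025, 0.0623) = 0.9402
Iteration 2: beta = 0.3333, y = 0.9402 + 0.3333*(0.9402 - 4.9872) = -0.4088
  grad(y) = 6.2766, v = y - alpha*grad = -0.7145
  prox(v) = soft_thresh(-0.7145, 0.0623) = -0.6521
Iteration 3: beta = 0.5, y = -0.6521 + 0.5*(-0.6521 - 0.9402) = -1.4483
  grad(y) = -8.2764, v = y - alpha*grad = -1.0453
  prox(v) = soft_thresh(-1.0453, 0.0623) = -0.9829
f(x_3) = 7*(-0.9829)^2 + 12*(-0.9829) + 1.28*|-0.9829| = -3.774


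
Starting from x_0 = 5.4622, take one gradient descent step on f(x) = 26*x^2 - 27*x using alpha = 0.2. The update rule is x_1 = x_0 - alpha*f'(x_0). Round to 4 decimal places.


We compute the gradient at x_0 and apply the update.
f'(x) = 52*x - 27
f'(5.4622) = 52*5.4622 - 27 = 257.0344
x_1 = 5.4622 - 0.2*257.0344 = -45.9447


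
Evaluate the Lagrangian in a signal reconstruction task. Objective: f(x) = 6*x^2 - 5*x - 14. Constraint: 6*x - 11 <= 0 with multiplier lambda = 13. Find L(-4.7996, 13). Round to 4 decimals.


Step 1: Evaluate f(x).
f(-4.7996) = 6*(-4.7996)^2 - 5*(-4.7996) - 14 = 148.215
Step 2: Evaluate g(x).
g(-4.7996) = 6*-4.7996 - 11 = -39.7976
Step 3: Compute Lagrangian.
L = 148.215 + 13*-39.7976 = -369.1538


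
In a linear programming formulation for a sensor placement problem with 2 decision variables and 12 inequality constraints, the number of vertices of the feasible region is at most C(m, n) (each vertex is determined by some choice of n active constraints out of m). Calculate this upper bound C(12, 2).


Each vertex corresponds to some choice of n active constraints out of m, so the number of vertices is at most C(m, n) = m! / (n!(m-n)!).
m = 12, n = 2
Numerator: 12 * 11
Denominator: 2! = 2
C(12, 2) = 66


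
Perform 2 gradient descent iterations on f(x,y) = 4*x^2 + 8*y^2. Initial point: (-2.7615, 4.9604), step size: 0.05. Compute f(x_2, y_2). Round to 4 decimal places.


Gradient descent on f(x,y) = 4*x^2 + 8*y^2.
Starting point: (-2.7615, 4.9604), alpha = 0.05
Step 1: grad_x = 2*4*-2.7615 = -22.092, grad_y = 2*8*4.9604 = 79.3664
  x_1 = -2.7615 - 0.05*-22.092 = -1.6569
  y_1 = 4.9604 - 0.05*79.3664 = 0.9921
Step 2: grad_x = 2*4*-1.6569 = -13.2552, grad_y = 2*8*0.9921 = 15.8733
  x_2 = -1.6569 - 0.05*-13.2552 = -0.9941
  y_2 = 0.9921 - 0.05*15.8733 = 0.1984
f(-0.9941, 0.1984) = 4*(-0.9941)^2 + 8*0.1984^2 = 4.2682


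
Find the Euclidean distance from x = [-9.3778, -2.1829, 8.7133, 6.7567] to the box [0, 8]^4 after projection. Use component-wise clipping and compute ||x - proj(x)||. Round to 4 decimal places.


Project each component onto [0, 8].
clip(-9.3778) = 0.0, clip(-2.1829) = 0.0, clip(8.7133) = 8.0, clip(6.7567) = 6.7567
Projection = [0.0, 0.0, 8.0, 6.7567]
Squared diffs: [87.9431, 4.7651, 0.5088, 0.0]
Distance = sqrt(93.217) = 9.6549


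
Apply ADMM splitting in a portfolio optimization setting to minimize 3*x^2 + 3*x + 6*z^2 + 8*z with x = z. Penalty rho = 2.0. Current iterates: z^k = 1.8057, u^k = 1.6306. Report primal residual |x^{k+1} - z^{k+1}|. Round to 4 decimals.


ADMM iteration with rho = 2.0, z^k = 1.8057, u^k = 1.6306
Step 1: x-update.
Minimize 3*x^2 + 3*x + (2.0/2)*(x - 1.8057 + 1.6306)^2
FOC: (2*3 + 2.0)*x = -3 + 2.0*(1.8057 - 1.6306)
x^{k+1} = -0.3312
Step 2: z-update.
Minimize 6*z^2 + 8*z + (2.0/2)*(-0.3312 - z + 1.6306)^2
FOC: (2*6 + 2.0)*z = -8 + 2.0*(-0.3312 + 1.6306)
z^{k+1} = -0.3858
Step 3: u-update.
u^{k+1} = 1.6306 - 0.3312 + 0.3858 = 1.6852
Step 4: Primal residual = |-0.3312 + 0.3858| = 0.0546


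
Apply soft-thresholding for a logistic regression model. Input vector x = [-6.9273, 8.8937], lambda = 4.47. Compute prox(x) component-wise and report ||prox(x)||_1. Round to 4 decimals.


Soft-thresholding with lambda = 4.47:
prox(-6.9273) = sign(-6.9273)*max(|-6.9273| - 4.47, 0) = -2.4573
prox(8.8937) = sign(8.8937)*max(|8.8937| - 4.47, 0) = 4.4237
prox(x) = [-2.4573, 4.4237]
||prox(x)||_1 = 2.4573 + 4.4237 = 6.881


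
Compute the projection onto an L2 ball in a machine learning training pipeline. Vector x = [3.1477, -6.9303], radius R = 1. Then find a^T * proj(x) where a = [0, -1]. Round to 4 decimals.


Step 1: Compute ||x|| (intermediates to 6 decimals).
||x|| = sqrt(3.1477^2 + (-6.9303)^2) = 7.611641
Step 2: Project.
Since ||x|| > R, scale = R/||x|| = 1/7.611641 = 0.131378, proj(x) = scale * x
proj(x) = [0.413539, -0.910489]
Step 3: Dot product.
a^T * proj(x) = 0*0.413539 - 1*(-0.910489) = 0.9105


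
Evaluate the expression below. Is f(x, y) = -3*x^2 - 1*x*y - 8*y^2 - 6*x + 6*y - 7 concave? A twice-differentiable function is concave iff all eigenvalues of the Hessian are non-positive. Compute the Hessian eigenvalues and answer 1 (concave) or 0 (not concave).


The Hessian of f(x,y) = -3*x^2 - 1*x*y - 8*y^2 - 6*x + 6*y - 7 is:
H = [[-6, -1], [-1, -16]]
Trace = -6 - 16 = -22
Determinant = -6*-16 - (-1)^2 = 95
Discriminant = (-22)^2 - 4*95 = 104.0
Eigenvalues: lambda_1 = -16.099, lambda_2 = -5.901
The function is concave.

1


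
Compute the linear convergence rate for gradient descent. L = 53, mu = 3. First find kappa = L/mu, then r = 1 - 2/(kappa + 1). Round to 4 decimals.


Step 1: Compute the condition number.
kappa = L/mu = 53/3 = 17.6667
Step 2: Compute the convergence rate.
r = 1 - 2/(kappa + 1) = 1 - 2*mu/(L + mu) = (L - mu)/(L + mu) = 50/56 = 0.8929


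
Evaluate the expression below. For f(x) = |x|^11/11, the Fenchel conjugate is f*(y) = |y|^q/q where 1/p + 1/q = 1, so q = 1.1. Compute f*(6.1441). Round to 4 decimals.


The conjugate exponent q satisfies 1/p + 1/q = 1.
p = 11, so q = 11/(11 - 1) = 1.1
|y|^q = 6.1441^1.1 = 7.3672
f*(6.1441) = 7.3672 / 1.1 = 6.6975


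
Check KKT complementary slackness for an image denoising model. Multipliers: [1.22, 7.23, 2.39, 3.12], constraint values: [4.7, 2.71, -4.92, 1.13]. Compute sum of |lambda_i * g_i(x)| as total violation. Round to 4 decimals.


KKT complementary slackness check:
lambda_1 * g_1 = 1.22 * 4.7 = 5.734
lambda_2 * g_2 = 7.23 * 2.71 = 19.5933
lambda_3 * g_3 = 2.39 * -4.92 = -11.7588
lambda_4 * g_4 = 3.12 * 1.13 = 3.5256
Total violation = 5.734 + 19.5933 + 11.7588 + 3.5256 = 40.6117


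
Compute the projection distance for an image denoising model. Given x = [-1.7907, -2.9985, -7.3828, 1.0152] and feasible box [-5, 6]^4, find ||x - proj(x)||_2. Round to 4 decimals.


Project each component onto [-5, 6].
clip(-1.7907) = -1.7907, clip(-2.9985) = -2.9985, clip(-7.3828) = -5.0, clip(1.0152) = 1.0152
Projection = [-1.7907, -2.9985, -5.0, 1.0152]
Squared diffs: [0.0, 0.0, 5.6777, 0.0]
Distance = sqrt(5.6777) = 2.3828


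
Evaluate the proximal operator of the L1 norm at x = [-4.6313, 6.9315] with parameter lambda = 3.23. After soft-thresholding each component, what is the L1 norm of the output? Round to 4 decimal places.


Soft-thresholding with lambda = 3.23:
prox(-4.6313) = sign(-4.6313)*max(|-4.6313| - 3.23, 0) = -1.4013
prox(6.9315) = sign(6.9315)*max(|6.9315| - 3.23, 0) = 3.7015
prox(x) = [-1.4013, 3.7015]
||prox(x)||_1 = 1.4013 + 3.7015 = 5.1028


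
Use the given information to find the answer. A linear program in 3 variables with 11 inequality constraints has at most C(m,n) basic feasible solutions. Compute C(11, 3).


Each vertex corresponds to some choice of n active constraints out of m, so the number of vertices is at most C(m, n) = m! / (n!(m-n)!).
m = 11, n = 3
Numerator: 11 * 10 * 9
Denominator: 3! = 6
C(11, 3) = 165


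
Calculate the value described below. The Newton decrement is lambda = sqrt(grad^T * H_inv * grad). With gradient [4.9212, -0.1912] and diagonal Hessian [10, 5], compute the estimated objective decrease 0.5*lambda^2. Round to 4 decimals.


Step 1: H is diagonal, so H^(-1) * g = [0.4921, -0.0382].
Step 2: g^T H^(-1) g = sum_i g_i^2 / H_ii
  = (4.9212)^2/10 + (-0.1912)^2/5
  = 2.4218 + 0.0073 = 2.4291
Step 3: Objective decrease = 0.5 * g^T H^(-1) g = 1.2146


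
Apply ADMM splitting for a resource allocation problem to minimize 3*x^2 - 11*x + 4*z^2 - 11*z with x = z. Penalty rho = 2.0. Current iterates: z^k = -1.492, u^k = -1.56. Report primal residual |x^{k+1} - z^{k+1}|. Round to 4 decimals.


ADMM iteration with rho = 2.0, z^k = -1.492, u^k = -1.56
Step 1: x-update.
Minimize 3*x^2 - 11*x + (2.0/2)*(x + 1.492 - 1.56)^2
FOC: (2*3 + 2.0)*x = 11 + 2.0*(-1.492 + 1.56)
x^{k+1} = 1.392
Step 2: z-update.
Minimize 4*z^2 - 11*z + (2.0/2)*(1.392 - z - 1.56)^2
FOC: (2*4 + 2.0)*z = 11 + 2.0*(1.392 - 1.56)
z^{k+1} = 1.0664
Step 3: u-update.
u^{k+1} = -1.56 + 1.392 - 1.0664 = -1.2344
Step 4: Primal residual = |1.392 - 1.0664| = 0.3256
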